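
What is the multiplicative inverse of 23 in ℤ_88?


Use the extended Euclidean algorithm to write 1 = 23·s + 88·t; then s mod 88 is the inverse.
Euclidean algorithm:
  23 = 0·88 + 23
  88 = 3·23 + 19
  23 = 1·19 + 4
  19 = 4·4 + 3
  4 = 1·3 + 1
  3 = 3·1 + 0
gcd(23,88) = 1
Back-substitution gives: 23·(23) + 88·(-6) = 1
So 23⁻¹ ≡ 23 ≡ 23 (mod 88)
Check: 23 × 23 = 529 ≡ 1 (mod 88) ✓

23⁻¹ ≡ 23 (mod 88)


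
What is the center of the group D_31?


Z(G) = {g ∈ G | gx = xg for all x ∈ G}
For odd n, Z(D_n) = {e}: no nontrivial rotation commutes with all reflections

Z(D_31) = {e}


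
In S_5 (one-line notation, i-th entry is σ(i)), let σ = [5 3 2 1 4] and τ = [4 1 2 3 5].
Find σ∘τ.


σ∘τ: apply τ first, then σ
1 →τ 4 →σ 1
2 →τ 1 →σ 5
3 →τ 2 →σ 3
4 →τ 3 →σ 2
5 →τ 5 →σ 4

σ∘τ = [1 5 3 2 4]


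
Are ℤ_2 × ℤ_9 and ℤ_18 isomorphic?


Comparing ℤ_2 × ℤ_9 and ℤ_18:
gcd(2,9) = 1, so ℤ_2 × ℤ_9 ≅ ℤ_18 (CRT)

Yes, ℤ_2 × ℤ_9 ≅ ℤ_18


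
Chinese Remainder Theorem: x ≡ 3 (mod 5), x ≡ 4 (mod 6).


m₁ = 5, m₂ = 6, gcd = 1, so CRT applies. M = m₁·m₂ = 30
Let M₁ = M/m₁ = 6, M₂ = M/m₂ = 5
Find y₁ ≡ M₁⁻¹ (mod m₁): 6⁻¹ ≡ 1 (mod 5)
Find y₂ ≡ M₂⁻¹ (mod m₂): 5⁻¹ ≡ 5 (mod 6)
x = a₁·M₁·y₁ + a₂·M₂·y₂ = 3·6·1 + 4·5·5 = 118
Reduce mod 30: x ≡ 28
Check: 28 mod 5 = 3 ✓, 28 mod 6 = 4 ✓

x ≡ 28 (mod 30)


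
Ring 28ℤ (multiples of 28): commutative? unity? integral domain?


28ℤ is a commutative ring under +,× but has no multiplicative identity (1 ∉ 28ℤ); it has no zero divisors, but without unity it is not an integral domain
Commutative: Yes
Integral domain: No
Has unity: No

28ℤ (multiples of 28): Commutative=Yes, Unity=No


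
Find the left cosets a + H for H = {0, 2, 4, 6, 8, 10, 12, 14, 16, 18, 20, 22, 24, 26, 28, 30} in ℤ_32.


H = {0, 2, 4, 6, 8, 10, 12, 14, 16, 18, 20, 22, 24, 26, 28, 30}, |H| = 16
Number of cosets = |G|/|H| = 32/16 = 2
0 + H = {0, 2, 4, 6, 8, 10, 12, 14, 16, 18, 20, 22, 24, 26, 28, 30}
1 + H = {1, 3, 5, 7, 9, 11, 13, 15, 17, 19, 21, 23, 25, 27, 29, 31}

Cosets: 0+H={0,2,4,6,8,10,12,14,16,18,20,22,24,26,28,30}; 1+H={1,3,5,7,9,11,13,15,17,19,21,23,25,27,29,31}


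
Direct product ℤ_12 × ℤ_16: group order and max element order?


|ℤ_12 × ℤ_16| = 12 × 16 = 192
Max element order = lcm(12,16) = 48
Cyclic? No (gcd=4)

|ℤ_12×ℤ_16| = 192, max element order = 48


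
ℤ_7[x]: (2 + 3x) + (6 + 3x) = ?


Add coefficients mod 7:
x^0: 2 + 6 = 1 (mod 7)
x^1: 3 + 3 = 6 (mod 7)
Result: 1 + 6x

f + g = 1 + 6x


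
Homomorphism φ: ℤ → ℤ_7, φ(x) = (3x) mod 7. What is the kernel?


Kernel = preimage of identity
ker(φ) = {x ∈ ℤ : 3x ≡ 0 (mod 7)}. gcd(3,7) = 1, so 3x ≡ 0 (mod 7) ⟺ x ≡ 0 (mod 7/1 = 7). Hence ker(φ) = 7ℤ

ker(φ) = 7ℤ


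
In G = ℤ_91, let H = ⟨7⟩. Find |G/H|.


|⟨7⟩| = n / gcd(7, 91) = 91 / 7 = 13
H is normal (ℤ_91 is abelian).
|G/H| = |G| / |H| = 91 / 13 = 7

|G/H| = 7


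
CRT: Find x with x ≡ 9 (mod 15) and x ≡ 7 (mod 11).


m₁ = 15, m₂ = 11, gcd = 1, so CRT applies. M = m₁·m₂ = 165
Let M₁ = M/m₁ = 11, M₂ = M/m₂ = 15
Find y₁ ≡ M₁⁻¹ (mod m₁): 11⁻¹ ≡ 11 (mod 15)
Find y₂ ≡ M₂⁻¹ (mod m₂): 15⁻¹ ≡ 3 (mod 11)
x = a₁·M₁·y₁ + a₂·M₂·y₂ = 9·11·11 + 7·15·3 = 1404
Reduce mod 165: x ≡ 84
Check: 84 mod 15 = 9 ✓, 84 mod 11 = 7 ✓

x ≡ 84 (mod 165)


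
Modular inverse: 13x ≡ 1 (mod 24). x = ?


Use the extended Euclidean algorithm to write 1 = 13·s + 24·t; then s mod 24 is the inverse.
Euclidean algorithm:
  13 = 0·24 + 13
  24 = 1·13 + 11
  13 = 1·11 + 2
  11 = 5·2 + 1
  2 = 2·1 + 0
gcd(13,24) = 1
Back-substitution gives: 13·(-11) + 24·(6) = 1
So 13⁻¹ ≡ -11 ≡ 13 (mod 24)
Check: 13 × 13 = 169 ≡ 1 (mod 24) ✓

13⁻¹ ≡ 13 (mod 24)


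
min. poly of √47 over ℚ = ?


√47 satisfies x² - 47 = 0, irreducible over ℚ since 47 is squarefree

Minimal polynomial: x² - 47


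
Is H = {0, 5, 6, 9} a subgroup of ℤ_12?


Subgroup test for H = {0, 5, 6, 9} in (ℤ_12, +):
(1) 0 ∈ H? Yes
(2) Closure: for all a,b ∈ H, (a+b) mod 12 ∈ H? No  [counterexample: 5 + 5 = 10 ∉ H]
(3) Inverses: for all a ∈ H, -a mod 12 ∈ H? No

No, H is not a subgroup of ℤ_12


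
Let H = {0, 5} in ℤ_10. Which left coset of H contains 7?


7 + H = {7 + h (mod 10) : h ∈ H}
7+0=7, 7+5=2
7 + H = {2, 7} = 2 + H

7 + H = {2, 7}


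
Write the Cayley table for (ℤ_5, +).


Elements: {0, 1, 2, 3, 4}
Operation: addition mod 5
Entry (a, b) = (a + b) mod 5

Cayley table:
  | 0 | 1 | 2 | 3 | 4
0 | 0 | 1 | 2 | 3 | 4
1 | 1 | 2 | 3 | 4 | 0
2 | 2 | 3 | 4 | 0 | 1
3 | 3 | 4 | 0 | 1 | 2
4 | 4 | 0 | 1 | 2 | 3


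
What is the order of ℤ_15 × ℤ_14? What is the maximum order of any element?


|ℤ_15 × ℤ_14| = 15 × 14 = 210
Max element order = lcm(15,14) = 210
Cyclic? Yes (gcd=1)

|ℤ_15×ℤ_14| = 210, max element order = 210


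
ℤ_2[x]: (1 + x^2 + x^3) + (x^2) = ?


Add coefficients mod 2:
x^0: 1 + 0 = 1 (mod 2)
x^1: 0 + 0 = 0 (mod 2)
x^2: 1 + 1 = 0 (mod 2)
x^3: 1 + 0 = 1 (mod 2)
Result: 1 + x^3

f + g = 1 + x^3


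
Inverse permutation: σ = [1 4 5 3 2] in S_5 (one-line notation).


To find σ⁻¹, swap domain and range:
σ(1) = 1 → σ⁻¹(1) = 1
σ(2) = 4 → σ⁻¹(4) = 2
σ(3) = 5 → σ⁻¹(5) = 3
σ(4) = 3 → σ⁻¹(3) = 4
σ(5) = 2 → σ⁻¹(2) = 5

σ⁻¹ = [1 5 4 2 3]


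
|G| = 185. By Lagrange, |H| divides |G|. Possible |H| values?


Lagrange's theorem: |H| divides |G|
|G| = 185
Divisors of 185: 1, 5, 37, 185

Possible subgroup orders: {1, 5, 37, 185}


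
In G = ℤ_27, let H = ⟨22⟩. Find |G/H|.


|⟨22⟩| = n / gcd(22, 27) = 27 / 1 = 27
H is normal (ℤ_27 is abelian).
|G/H| = |G| / |H| = 27 / 27 = 1

|G/H| = 1


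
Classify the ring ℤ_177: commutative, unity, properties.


ℤ_177 is a commutative ring with unity 1; 177 = 3×59 is composite, so 3·59 ≡ 0 gives zero divisors (not an integral domain)
Commutative: Yes
Integral domain: No
Has unity: Yes

ℤ_177: Commutative=Yes, Unity=Yes


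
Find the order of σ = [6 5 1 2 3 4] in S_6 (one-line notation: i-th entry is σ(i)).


Cycle decomposition: (1 6 4 2 5 3)
Cycle lengths: 6
Order = lcm(6) = 6

ord(σ) = 6


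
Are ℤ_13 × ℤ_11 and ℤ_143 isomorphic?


Comparing ℤ_13 × ℤ_11 and ℤ_143:
gcd(13,11) = 1, so ℤ_13 × ℤ_11 ≅ ℤ_143 (CRT)

Yes, ℤ_13 × ℤ_11 ≅ ℤ_143


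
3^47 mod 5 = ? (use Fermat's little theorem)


Fermat's little theorem: if p is prime and gcd(a,p)=1, then a^(p-1) ≡ 1 (mod p)
p = 5 is prime, gcd(3,5) = 1
Reduce exponent: 47 mod 4 = 3
So 3^47 ≡ 3^3 (mod 5)
3^3 mod 5 = 2

3^47 ≡ 2 (mod 5)


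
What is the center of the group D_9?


Z(G) = {g ∈ G | gx = xg for all x ∈ G}
For odd n, Z(D_n) = {e}: no nontrivial rotation commutes with all reflections

Z(D_9) = {e}


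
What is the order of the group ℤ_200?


ℤ_n has n elements.

|ℤ_200| = 200


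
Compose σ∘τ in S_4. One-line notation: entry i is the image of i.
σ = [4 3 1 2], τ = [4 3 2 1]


σ∘τ: apply τ first, then σ
1 →τ 4 →σ 2
2 →τ 3 →σ 1
3 →τ 2 →σ 3
4 →τ 1 →σ 4

σ∘τ = [2 1 3 4]


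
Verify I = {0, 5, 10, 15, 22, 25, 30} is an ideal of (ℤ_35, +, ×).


Check ideal conditions for I = {0, 5, 10, 15, 22, 25, 30} in ℤ_35:
(1) I is an additive subgroup? No
(2) For r ∈ ℤ_35 and a ∈ I: r·a ∈ I? No  [counterexample: r=2, a=10, r·a mod 35 = 20 ∉ I]

No, I is not an ideal of ℤ_35


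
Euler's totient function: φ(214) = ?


Factor n: 214 = 2 × 107
φ(n) = n · ∏(1 - 1/p) over distinct primes p | n
φ(214) = 214 · (1 - 1/2) · (1 - 1/107) = 106

φ(214) = 106


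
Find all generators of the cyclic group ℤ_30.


g generates ℤ_n iff gcd(g,n) = 1
Prime factors of 30: 2, 3, 5
Generators are g ∈ {1,...,29} not divisible by any of these primes.
Generators: {1, 7, 11, 13, 17, 19, 23, 29}
Number of generators = φ(30) = 8

Generators of ℤ_30 = {1, 7, 11, 13, 17, 19, 23, 29}


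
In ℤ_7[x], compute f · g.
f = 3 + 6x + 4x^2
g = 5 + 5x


Expand and collect like terms; reduce coefficients mod 7:
x^0: 3·5 = 15 ≡ 1 (mod 7)
x^1: 3·5 + 6·5 = 45 ≡ 3 (mod 7)
x^2: 6·5 + 4·5 = 50 ≡ 1 (mod 7)
x^3: 4·5 = 20 ≡ 6 (mod 7)
Result: 1 + 3x + x^2 + 6x^3

f · g = 1 + 3x + x^2 + 6x^3


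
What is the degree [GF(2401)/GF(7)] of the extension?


GF(2401) = GF(7^4), so the extension degree is 4

[GF(2401)/GF(7)] = 4


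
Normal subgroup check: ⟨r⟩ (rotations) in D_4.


H = ⟨r⟩ (rotations) in D_4
The rotation subgroup ⟨r⟩ has index 2 in D_4, so it is normal

Yes, normal subgroup


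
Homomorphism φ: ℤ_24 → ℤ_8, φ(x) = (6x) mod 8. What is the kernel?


Kernel = preimage of identity
ker(φ) = {x ∈ ℤ_24 : 6x ≡ 0 (mod 8)}. Since 8 | 24, φ is well-defined. The kernel is the cyclic subgroup ⟨4⟩ of ℤ_24 (order 6), i.e. {0, 4, 8, 12, 16, 20}

ker(φ) = {0, 4, 8, 12, 16, 20}


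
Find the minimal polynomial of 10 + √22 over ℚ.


Let α = 10 + √22. Then α - 10 = √22, so (α - 10)² = 22, giving α² - 20α + 78 = 0. Degree 2 and α ∉ ℚ, so this is the minimal polynomial.

Minimal polynomial: x² - 20x + 78


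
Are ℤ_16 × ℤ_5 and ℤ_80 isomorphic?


Comparing ℤ_16 × ℤ_5 and ℤ_80:
gcd(16,5) = 1, so ℤ_16 × ℤ_5 ≅ ℤ_80 (CRT)

Yes, ℤ_16 × ℤ_5 ≅ ℤ_80


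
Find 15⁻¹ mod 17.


Use the extended Euclidean algorithm to write 1 = 15·s + 17·t; then s mod 17 is the inverse.
Euclidean algorithm:
  15 = 0·17 + 15
  17 = 1·15 + 2
  15 = 7·2 + 1
  2 = 2·1 + 0
gcd(15,17) = 1
Back-substitution gives: 15·(8) + 17·(-7) = 1
So 15⁻¹ ≡ 8 ≡ 8 (mod 17)
Check: 15 × 8 = 120 ≡ 1 (mod 17) ✓

15⁻¹ ≡ 8 (mod 17)


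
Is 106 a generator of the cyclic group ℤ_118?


g generates ℤ_n iff gcd(g, n) = 1
gcd(106, 118) = 2
Since gcd = 2 ≠ 1, ⟨106⟩ has order 59 < 118, so 106 is not a generator.

No, 106 does not generate ℤ_118


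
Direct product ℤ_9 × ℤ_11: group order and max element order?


|ℤ_9 × ℤ_11| = 9 × 11 = 99
Max element order = lcm(9,11) = 99
Cyclic? Yes (gcd=1)

|ℤ_9×ℤ_11| = 99, max element order = 99


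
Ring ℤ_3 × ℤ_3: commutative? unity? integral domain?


Direct product ring; commutative with unity (1,1); but (1,0)·(0,1) = (0,0) gives zero divisors, so not an integral domain
Commutative: Yes
Integral domain: No
Has unity: Yes

ℤ_3 × ℤ_3: Commutative=Yes, Unity=Yes


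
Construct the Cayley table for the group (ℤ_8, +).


Elements: {0, 1, 2, 3, 4, 5, 6, 7}
Operation: addition mod 8
Entry (a, b) = (a + b) mod 8

Cayley table:
  | 0 | 1 | 2 | 3 | 4 | 5 | 6 | 7
0 | 0 | 1 | 2 | 3 | 4 | 5 | 6 | 7
1 | 1 | 2 | 3 | 4 | 5 | 6 | 7 | 0
2 | 2 | 3 | 4 | 5 | 6 | 7 | 0 | 1
3 | 3 | 4 | 5 | 6 | 7 | 0 | 1 | 2
4 | 4 | 5 | 6 | 7 | 0 | 1 | 2 | 3
5 | 5 | 6 | 7 | 0 | 1 | 2 | 3 | 4
6 | 6 | 7 | 0 | 1 | 2 | 3 | 4 | 5
7 | 7 | 0 | 1 | 2 | 3 | 4 | 5 | 6


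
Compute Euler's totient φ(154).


Factor n: 154 = 2 × 7 × 11
φ(n) = n · ∏(1 - 1/p) over distinct primes p | n
φ(154) = 154 · (1 - 1/2) · (1 - 1/7) · (1 - 1/11) = 60

φ(154) = 60


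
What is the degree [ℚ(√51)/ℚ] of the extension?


√51 has minimal polynomial x² - 51 (irreducible over ℚ since 51 is squarefree)

[ℚ(√51)/ℚ] = 2


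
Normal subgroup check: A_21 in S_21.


H = A_21 in S_21
A_21 has index 2 in S_21, and every subgroup of index 2 is normal

Yes, normal subgroup


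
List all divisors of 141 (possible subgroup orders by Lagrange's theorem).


Lagrange's theorem: |H| divides |G|
|G| = 141
Divisors of 141: 1, 3, 47, 141

Possible subgroup orders: {1, 3, 47, 141}


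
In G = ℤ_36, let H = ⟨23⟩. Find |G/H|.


|⟨23⟩| = n / gcd(23, 36) = 36 / 1 = 36
H is normal (ℤ_36 is abelian).
|G/H| = |G| / |H| = 36 / 36 = 1

|G/H| = 1


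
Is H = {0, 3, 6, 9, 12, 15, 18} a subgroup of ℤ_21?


Subgroup test for H = {0, 3, 6, 9, 12, 15, 18} in (ℤ_21, +):
(1) 0 ∈ H? Yes
(2) Closure: for all a,b ∈ H, (a+b) mod 21 ∈ H? Yes
(3) Inverses: for all a ∈ H, -a mod 21 ∈ H? Yes

Yes, H is a subgroup of ℤ_21


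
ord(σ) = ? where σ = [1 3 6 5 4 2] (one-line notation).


Cycle decomposition: (2 3 6) (4 5)
Cycle lengths: 3, 2
Order = lcm(3, 2) = 6

ord(σ) = 6


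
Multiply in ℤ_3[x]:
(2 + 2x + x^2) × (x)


Expand and collect like terms; reduce coefficients mod 3:
x^0: 2·0 = 0 ≡ 0 (mod 3)
x^1: 2·1 + 2·0 = 2 ≡ 2 (mod 3)
x^2: 2·1 + 1·0 = 2 ≡ 2 (mod 3)
x^3: 1·1 = 1 ≡ 1 (mod 3)
Result: 2x + 2x^2 + x^3

f · g = 2x + 2x^2 + x^3


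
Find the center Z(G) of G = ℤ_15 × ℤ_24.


Z(G) = {g ∈ G | gx = xg for all x ∈ G}
Direct product of abelian groups is abelian, so Z(G) = G

Z(ℤ_15 × ℤ_24) = ℤ_15 × ℤ_24


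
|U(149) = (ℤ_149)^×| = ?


U(n) is the group of units mod n; |U(n)| = φ(n)
|U(149)| = φ(149) = 148

|U(149) = (ℤ_149)^×| = 148


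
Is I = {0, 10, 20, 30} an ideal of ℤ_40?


Check ideal conditions for I = {0, 10, 20, 30} in ℤ_40:
(1) I is an additive subgroup? Yes
(2) For r ∈ ℤ_40 and a ∈ I: r·a ∈ I? Yes

Yes, I is an ideal of ℤ_40


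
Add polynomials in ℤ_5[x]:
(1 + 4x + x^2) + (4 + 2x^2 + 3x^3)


Add coefficients mod 5:
x^0: 1 + 4 = 0 (mod 5)
x^1: 4 + 0 = 4 (mod 5)
x^2: 1 + 2 = 3 (mod 5)
x^3: 0 + 3 = 3 (mod 5)
Result: 4x + 3x^2 + 3x^3

f + g = 4x + 3x^2 + 3x^3


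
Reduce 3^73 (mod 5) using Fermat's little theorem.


Fermat's little theorem: if p is prime and gcd(a,p)=1, then a^(p-1) ≡ 1 (mod p)
p = 5 is prime, gcd(3,5) = 1
Reduce exponent: 73 mod 4 = 1
So 3^73 ≡ 3^1 (mod 5)
3^1 mod 5 = 3

3^73 ≡ 3 (mod 5)


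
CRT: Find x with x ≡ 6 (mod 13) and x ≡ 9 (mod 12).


m₁ = 13, m₂ = 12, gcd = 1, so CRT applies. M = m₁·m₂ = 156
Let M₁ = M/m₁ = 12, M₂ = M/m₂ = 13
Find y₁ ≡ M₁⁻¹ (mod m₁): 12⁻¹ ≡ 12 (mod 13)
Find y₂ ≡ M₂⁻¹ (mod m₂): 13⁻¹ ≡ 1 (mod 12)
x = a₁·M₁·y₁ + a₂·M₂·y₂ = 6·12·12 + 9·13·1 = 981
Reduce mod 156: x ≡ 45
Check: 45 mod 13 = 6 ✓, 45 mod 12 = 9 ✓

x ≡ 45 (mod 156)


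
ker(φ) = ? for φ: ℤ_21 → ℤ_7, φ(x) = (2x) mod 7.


Kernel = preimage of identity
ker(φ) = {x ∈ ℤ_21 : 2x ≡ 0 (mod 7)}. Since 7 | 21, φ is well-defined. The kernel is the cyclic subgroup ⟨7⟩ of ℤ_21 (order 3), i.e. {0, 7, 14}

ker(φ) = {0, 7, 14}


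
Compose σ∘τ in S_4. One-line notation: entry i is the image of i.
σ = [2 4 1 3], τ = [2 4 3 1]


σ∘τ: apply τ first, then σ
1 →τ 2 →σ 4
2 →τ 4 →σ 3
3 →τ 3 →σ 1
4 →τ 1 →σ 2

σ∘τ = [4 3 1 2]


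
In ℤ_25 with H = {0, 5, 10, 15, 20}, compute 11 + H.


11 + H = {11 + h (mod 25) : h ∈ H}
11+0=11, 11+5=16, 11+10=21, 11+15=1, 11+20=6
11 + H = {1, 6, 11, 16, 21} = 1 + H

11 + H = {1, 6, 11, 16, 21}


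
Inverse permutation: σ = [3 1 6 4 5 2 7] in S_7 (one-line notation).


To find σ⁻¹, swap domain and range:
σ(1) = 3 → σ⁻¹(3) = 1
σ(2) = 1 → σ⁻¹(1) = 2
σ(3) = 6 → σ⁻¹(6) = 3
σ(4) = 4 → σ⁻¹(4) = 4
σ(5) = 5 → σ⁻¹(5) = 5
σ(6) = 2 → σ⁻¹(2) = 6
σ(7) = 7 → σ⁻¹(7) = 7

σ⁻¹ = [2 6 1 4 5 3 7]


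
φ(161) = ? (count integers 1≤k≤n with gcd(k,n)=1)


Factor n: 161 = 7 × 23
φ(n) = n · ∏(1 - 1/p) over distinct primes p | n
φ(161) = 161 · (1 - 1/7) · (1 - 1/23) = 132

φ(161) = 132


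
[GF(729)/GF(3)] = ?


GF(729) = GF(3^6), so the extension degree is 6

[GF(729)/GF(3)] = 6


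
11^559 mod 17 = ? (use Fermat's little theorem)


Fermat's little theorem: if p is prime and gcd(a,p)=1, then a^(p-1) ≡ 1 (mod p)
p = 17 is prime, gcd(11,17) = 1
Reduce exponent: 559 mod 16 = 15
So 11^559 ≡ 11^15 (mod 17)
11^15 mod 17 = 14

11^559 ≡ 14 (mod 17)


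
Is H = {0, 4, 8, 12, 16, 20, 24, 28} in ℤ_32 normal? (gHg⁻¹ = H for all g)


H = {0, 4, 8, 12, 16, 20, 24, 28} in ℤ_32
ℤ_32 is abelian; every subgroup of an abelian group is normal

Yes, normal subgroup


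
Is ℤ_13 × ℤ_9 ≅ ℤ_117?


Comparing ℤ_13 × ℤ_9 and ℤ_117:
gcd(13,9) = 1, so ℤ_13 × ℤ_9 ≅ ℤ_117 (CRT)

Yes, ℤ_13 × ℤ_9 ≅ ℤ_117


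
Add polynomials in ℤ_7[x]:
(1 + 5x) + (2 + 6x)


Add coefficients mod 7:
x^0: 1 + 2 = 3 (mod 7)
x^1: 5 + 6 = 4 (mod 7)
Result: 3 + 4x

f + g = 3 + 4x


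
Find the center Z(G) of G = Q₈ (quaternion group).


Z(G) = {g ∈ G | gx = xg for all x ∈ G}
In Q₈ = {±1, ±i, ±j, ±k}, only ±1 commute with every element

Z(Q₈ (quaternion group)) = {1, -1}


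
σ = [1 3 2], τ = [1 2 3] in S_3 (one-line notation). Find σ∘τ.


σ∘τ: apply τ first, then σ
1 →τ 1 →σ 1
2 →τ 2 →σ 3
3 →τ 3 →σ 2

σ∘τ = [1 3 2]


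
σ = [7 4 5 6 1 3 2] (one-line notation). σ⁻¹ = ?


To find σ⁻¹, swap domain and range:
σ(1) = 7 → σ⁻¹(7) = 1
σ(2) = 4 → σ⁻¹(4) = 2
σ(3) = 5 → σ⁻¹(5) = 3
σ(4) = 6 → σ⁻¹(6) = 4
σ(5) = 1 → σ⁻¹(1) = 5
σ(6) = 3 → σ⁻¹(3) = 6
σ(7) = 2 → σ⁻¹(2) = 7

σ⁻¹ = [5 7 6 2 3 4 1]


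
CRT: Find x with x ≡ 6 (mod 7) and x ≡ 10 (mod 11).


m₁ = 7, m₂ = 11, gcd = 1, so CRT applies. M = m₁·m₂ = 77
Let M₁ = M/m₁ = 11, M₂ = M/m₂ = 7
Find y₁ ≡ M₁⁻¹ (mod m₁): 11⁻¹ ≡ 2 (mod 7)
Find y₂ ≡ M₂⁻¹ (mod m₂): 7⁻¹ ≡ 8 (mod 11)
x = a₁·M₁·y₁ + a₂·M₂·y₂ = 6·11·2 + 10·7·8 = 692
Reduce mod 77: x ≡ 76
Check: 76 mod 7 = 6 ✓, 76 mod 11 = 10 ✓

x ≡ 76 (mod 77)


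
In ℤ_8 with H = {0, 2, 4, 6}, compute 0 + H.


0 + H = {0 + h (mod 8) : h ∈ H}
0+0=0, 0+2=2, 0+4=4, 0+6=6

0 + H = {0, 2, 4, 6}


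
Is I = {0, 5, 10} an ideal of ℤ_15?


Check ideal conditions for I = {0, 5, 10} in ℤ_15:
(1) I is an additive subgroup? Yes
(2) For r ∈ ℤ_15 and a ∈ I: r·a ∈ I? Yes

Yes, I is an ideal of ℤ_15


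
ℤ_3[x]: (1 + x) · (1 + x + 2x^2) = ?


Expand and collect like terms; reduce coefficients mod 3:
x^0: 1·1 = 1 ≡ 1 (mod 3)
x^1: 1·1 + 1·1 = 2 ≡ 2 (mod 3)
x^2: 1·2 + 1·1 = 3 ≡ 0 (mod 3)
x^3: 1·2 = 2 ≡ 2 (mod 3)
Result: 1 + 2x + 2x^3

f · g = 1 + 2x + 2x^3


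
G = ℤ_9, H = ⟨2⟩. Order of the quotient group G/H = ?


|⟨2⟩| = n / gcd(2, 9) = 9 / 1 = 9
H is normal (ℤ_9 is abelian).
|G/H| = |G| / |H| = 9 / 9 = 1

|G/H| = 1


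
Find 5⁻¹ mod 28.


Use the extended Euclidean algorithm to write 1 = 5·s + 28·t; then s mod 28 is the inverse.
Euclidean algorithm:
  5 = 0·28 + 5
  28 = 5·5 + 3
  5 = 1·3 + 2
  3 = 1·2 + 1
  2 = 2·1 + 0
gcd(5,28) = 1
Back-substitution gives: 5·(-11) + 28·(2) = 1
So 5⁻¹ ≡ -11 ≡ 17 (mod 28)
Check: 5 × 17 = 85 ≡ 1 (mod 28) ✓

5⁻¹ ≡ 17 (mod 28)


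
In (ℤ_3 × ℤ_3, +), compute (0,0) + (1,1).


Operation: componentwise addition mod (3, 3)
(0,0) + (1,1) = ((a₁+b₁) mod 3, (a₂+b₂) mod 3) with a = (0,0), b = (1,1)

(0,0) + (1,1) = (1,1)


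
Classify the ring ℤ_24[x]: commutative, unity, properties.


ℤ_24 has zero divisors (2·12 ≡ 0), and these lift to constant zero divisors in ℤ_24[x]; so not an integral domain
Commutative: Yes
Integral domain: No
Has unity: Yes

ℤ_24[x]: Commutative=Yes, Unity=Yes


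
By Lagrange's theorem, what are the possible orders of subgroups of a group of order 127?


Lagrange's theorem: |H| divides |G|
|G| = 127
Divisors of 127: 1, 127

Possible subgroup orders: {1, 127}


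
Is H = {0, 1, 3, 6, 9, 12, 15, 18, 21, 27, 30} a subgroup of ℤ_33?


Subgroup test for H = {0, 1, 3, 6, 9, 12, 15, 18, 21, 27, 30} in (ℤ_33, +):
(1) 0 ∈ H? Yes
(2) Closure: for all a,b ∈ H, (a+b) mod 33 ∈ H? No  [counterexample: 1 + 1 = 2 ∉ H]
(3) Inverses: for all a ∈ H, -a mod 33 ∈ H? No

No, H is not a subgroup of ℤ_33


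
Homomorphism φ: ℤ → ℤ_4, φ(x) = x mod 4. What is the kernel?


Kernel = preimage of identity
ker(φ) = {x ∈ ℤ : x ≡ 0 (mod 4)} = 4ℤ = {0, ±4, ±8, ...}

ker(φ) = 4ℤ


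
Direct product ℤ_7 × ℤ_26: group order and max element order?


|ℤ_7 × ℤ_26| = 7 × 26 = 182
Max element order = lcm(7,26) = 182
Cyclic? Yes (gcd=1)

|ℤ_7×ℤ_26| = 182, max element order = 182


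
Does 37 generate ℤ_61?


g generates ℤ_n iff gcd(g, n) = 1
gcd(37, 61) = 1
Since gcd = 1, 37 is a generator.

Yes, 37 generates ℤ_61


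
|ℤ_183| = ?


ℤ_n has n elements.

|ℤ_183| = 183


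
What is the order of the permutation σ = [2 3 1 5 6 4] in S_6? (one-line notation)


Cycle decomposition: (1 2 3) (4 5 6)
Cycle lengths: 3, 3
Order = lcm(3, 3) = 3

ord(σ) = 3


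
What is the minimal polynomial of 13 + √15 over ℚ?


Let α = 13 + √15. Then α - 13 = √15, so (α - 13)² = 15, giving α² - 26α + 154 = 0. Degree 2 and α ∉ ℚ, so this is the minimal polynomial.

Minimal polynomial: x² - 26x + 154


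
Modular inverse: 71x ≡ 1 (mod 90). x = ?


Use the extended Euclidean algorithm to write 1 = 71·s + 90·t; then s mod 90 is the inverse.
Euclidean algorithm:
  71 = 0·90 + 71
  90 = 1·71 + 19
  71 = 3·19 + 14
  19 = 1·14 + 5
  14 = 2·5 + 4
  5 = 1·4 + 1
  4 = 4·1 + 0
gcd(71,90) = 1
Back-substitution gives: 71·(-19) + 90·(15) = 1
So 71⁻¹ ≡ -19 ≡ 71 (mod 90)
Check: 71 × 71 = 5041 ≡ 1 (mod 90) ✓

71⁻¹ ≡ 71 (mod 90)


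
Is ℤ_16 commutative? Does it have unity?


ℤ_16 is a commutative ring with unity 1; 16 = 2×8 is composite, so 2·8 ≡ 0 gives zero divisors (not an integral domain)
Commutative: Yes
Integral domain: No
Has unity: Yes

ℤ_16: Commutative=Yes, Unity=Yes


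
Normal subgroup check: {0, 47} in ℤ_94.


H = {0, 47} in ℤ_94
ℤ_94 is abelian; every subgroup of an abelian group is normal

Yes, normal subgroup


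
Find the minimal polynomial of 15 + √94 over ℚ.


Let α = 15 + √94. Then α - 15 = √94, so (α - 15)² = 94, giving α² - 30α + 131 = 0. Degree 2 and α ∉ ℚ, so this is the minimal polynomial.

Minimal polynomial: x² - 30x + 131


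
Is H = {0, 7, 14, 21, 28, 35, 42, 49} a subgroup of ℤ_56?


Subgroup test for H = {0, 7, 14, 21, 28, 35, 42, 49} in (ℤ_56, +):
(1) 0 ∈ H? Yes
(2) Closure: for all a,b ∈ H, (a+b) mod 56 ∈ H? Yes
(3) Inverses: for all a ∈ H, -a mod 56 ∈ H? Yes

Yes, H is a subgroup of ℤ_56


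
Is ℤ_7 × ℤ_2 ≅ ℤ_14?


Comparing ℤ_7 × ℤ_2 and ℤ_14:
gcd(7,2) = 1, so ℤ_7 × ℤ_2 ≅ ℤ_14 (CRT)

Yes, ℤ_7 × ℤ_2 ≅ ℤ_14


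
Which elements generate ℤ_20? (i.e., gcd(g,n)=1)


g generates ℤ_n iff gcd(g,n) = 1
Prime factors of 20: 2, 5
Generators are g ∈ {1,...,19} not divisible by any of these primes.
Generators: {1, 3, 7, 9, 11, 13, 17, 19}
Number of generators = φ(20) = 8

Generators of ℤ_20 = {1, 3, 7, 9, 11, 13, 17, 19}


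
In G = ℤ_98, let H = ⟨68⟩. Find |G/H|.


|⟨68⟩| = n / gcd(68, 98) = 98 / 2 = 49
H is normal (ℤ_98 is abelian).
|G/H| = |G| / |H| = 98 / 49 = 2

|G/H| = 2


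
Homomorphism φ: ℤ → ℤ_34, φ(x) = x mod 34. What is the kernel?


Kernel = preimage of identity
ker(φ) = {x ∈ ℤ : x ≡ 0 (mod 34)} = 34ℤ = {0, ±34, ±68, ...}

ker(φ) = 34ℤ


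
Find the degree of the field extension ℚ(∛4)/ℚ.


∛4 has minimal polynomial x³ - 4 (irreducible over ℚ since 4 is not a perfect cube)

[ℚ(∛4)/ℚ] = 3


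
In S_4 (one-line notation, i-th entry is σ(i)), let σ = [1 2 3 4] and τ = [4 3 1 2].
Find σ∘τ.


σ∘τ: apply τ first, then σ
1 →τ 4 →σ 4
2 →τ 3 →σ 3
3 →τ 1 →σ 1
4 →τ 2 →σ 2

σ∘τ = [4 3 1 2]


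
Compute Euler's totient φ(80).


Factor n: 80 = 2^4 × 5
φ(n) = n · ∏(1 - 1/p) over distinct primes p | n
φ(80) = 80 · (1 - 1/2) · (1 - 1/5) = 32

φ(80) = 32


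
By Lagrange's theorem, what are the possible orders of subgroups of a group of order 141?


Lagrange's theorem: |H| divides |G|
|G| = 141
Divisors of 141: 1, 3, 47, 141

Possible subgroup orders: {1, 3, 47, 141}


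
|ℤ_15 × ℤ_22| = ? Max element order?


|ℤ_15 × ℤ_22| = 15 × 22 = 330
Max element order = lcm(15,22) = 330
Cyclic? Yes (gcd=1)

|ℤ_15×ℤ_22| = 330, max element order = 330


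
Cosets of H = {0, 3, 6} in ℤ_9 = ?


H = {0, 3, 6}, |H| = 3
Number of cosets = |G|/|H| = 9/3 = 3
0 + H = {0, 3, 6}
1 + H = {1, 4, 7}
2 + H = {2, 5, 8}

Cosets: 0+H={0,3,6}; 1+H={1,4,7}; 2+H={2,5,8}


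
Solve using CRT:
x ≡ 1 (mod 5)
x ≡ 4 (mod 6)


m₁ = 5, m₂ = 6, gcd = 1, so CRT applies. M = m₁·m₂ = 30
Let M₁ = M/m₁ = 6, M₂ = M/m₂ = 5
Find y₁ ≡ M₁⁻¹ (mod m₁): 6⁻¹ ≡ 1 (mod 5)
Find y₂ ≡ M₂⁻¹ (mod m₂): 5⁻¹ ≡ 5 (mod 6)
x = a₁·M₁·y₁ + a₂·M₂·y₂ = 1·6·1 + 4·5·5 = 106
Reduce mod 30: x ≡ 16
Check: 16 mod 5 = 1 ✓, 16 mod 6 = 4 ✓

x ≡ 16 (mod 30)


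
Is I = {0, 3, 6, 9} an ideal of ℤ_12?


Check ideal conditions for I = {0, 3, 6, 9} in ℤ_12:
(1) I is an additive subgroup? Yes
(2) For r ∈ ℤ_12 and a ∈ I: r·a ∈ I? Yes

Yes, I is an ideal of ℤ_12


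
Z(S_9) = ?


Z(G) = {g ∈ G | gx = xg for all x ∈ G}
S_n is non-abelian for n ≥ 3; Z(S_9) is trivial

Z(S_9) = {e}


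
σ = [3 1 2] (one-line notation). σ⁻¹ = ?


To find σ⁻¹, swap domain and range:
σ(1) = 3 → σ⁻¹(3) = 1
σ(2) = 1 → σ⁻¹(1) = 2
σ(3) = 2 → σ⁻¹(2) = 3

σ⁻¹ = [2 3 1]


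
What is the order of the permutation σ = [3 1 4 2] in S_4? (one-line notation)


Cycle decomposition: (1 3 4 2)
Cycle lengths: 4
Order = lcm(4) = 4

ord(σ) = 4


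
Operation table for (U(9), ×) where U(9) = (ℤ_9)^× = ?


Elements: {1, 2, 4, 5, 7, 8}
Operation: multiplication mod 9
Entry (a, b) = (a × b) mod 9

Cayley table:
  | 1 | 2 | 4 | 5 | 7 | 8
1 | 1 | 2 | 4 | 5 | 7 | 8
2 | 2 | 4 | 8 | 1 | 5 | 7
4 | 4 | 8 | 7 | 2 | 1 | 5
5 | 5 | 1 | 2 | 7 | 8 | 4
7 | 7 | 5 | 1 | 8 | 4 | 2
8 | 8 | 7 | 5 | 4 | 2 | 1


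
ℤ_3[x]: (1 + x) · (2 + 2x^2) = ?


Expand and collect like terms; reduce coefficients mod 3:
x^0: 1·2 = 2 ≡ 2 (mod 3)
x^1: 1·0 + 1·2 = 2 ≡ 2 (mod 3)
x^2: 1·2 + 1·0 = 2 ≡ 2 (mod 3)
x^3: 1·2 = 2 ≡ 2 (mod 3)
Result: 2 + 2x + 2x^2 + 2x^3

f · g = 2 + 2x + 2x^2 + 2x^3


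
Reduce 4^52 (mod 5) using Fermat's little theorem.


Fermat's little theorem: if p is prime and gcd(a,p)=1, then a^(p-1) ≡ 1 (mod p)
p = 5 is prime, gcd(4,5) = 1
Reduce exponent: 52 mod 4 = 0
So 4^52 ≡ 4^0 (mod 5)
4^0 = 1

4^52 ≡ 1 (mod 5)


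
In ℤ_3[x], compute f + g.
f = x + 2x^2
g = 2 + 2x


Add coefficients mod 3:
x^0: 0 + 2 = 2 (mod 3)
x^1: 1 + 2 = 0 (mod 3)
x^2: 2 + 0 = 2 (mod 3)
Result: 2 + 2x^2

f + g = 2 + 2x^2


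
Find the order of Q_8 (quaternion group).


Q_8 = {±1, ±i, ±j, ±k}
|Q_8| = 8

|Q_8 (quaternion group)| = 8


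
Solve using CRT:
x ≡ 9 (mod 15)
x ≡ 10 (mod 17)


m₁ = 15, m₂ = 17, gcd = 1, so CRT applies. M = m₁·m₂ = 255
Let M₁ = M/m₁ = 17, M₂ = M/m₂ = 15
Find y₁ ≡ M₁⁻¹ (mod m₁): 17⁻¹ ≡ 8 (mod 15)
Find y₂ ≡ M₂⁻¹ (mod m₂): 15⁻¹ ≡ 8 (mod 17)
x = a₁·M₁·y₁ + a₂·M₂·y₂ = 9·17·8 + 10·15·8 = 2424
Reduce mod 255: x ≡ 129
Check: 129 mod 15 = 9 ✓, 129 mod 17 = 10 ✓

x ≡ 129 (mod 255)


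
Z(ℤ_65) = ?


Z(G) = {g ∈ G | gx = xg for all x ∈ G}
ℤ_65 is abelian, so Z(G) = G

Z(ℤ_65) = ℤ_65


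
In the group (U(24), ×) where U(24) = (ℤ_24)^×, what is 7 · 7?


Operation: multiplication mod 24
7 · 7 = (a × b) mod 24 with a = 7, b = 7

7 · 7 = 1


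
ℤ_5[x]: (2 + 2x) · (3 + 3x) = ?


Expand and collect like terms; reduce coefficients mod 5:
x^0: 2·3 = 6 ≡ 1 (mod 5)
x^1: 2·3 + 2·3 = 12 ≡ 2 (mod 5)
x^2: 2·3 = 6 ≡ 1 (mod 5)
Result: 1 + 2x + x^2

f · g = 1 + 2x + x^2


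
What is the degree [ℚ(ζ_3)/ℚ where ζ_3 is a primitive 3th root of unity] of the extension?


[ℚ(ζ_n):ℚ] = deg Φ_n(x) = φ(n). Here φ(3) = 2

[ℚ(ζ_3)/ℚ where ζ_3 is a primitive 3th root of unity] = 2


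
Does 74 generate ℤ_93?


g generates ℤ_n iff gcd(g, n) = 1
gcd(74, 93) = 1
Since gcd = 1, 74 is a generator.

Yes, 74 generates ℤ_93


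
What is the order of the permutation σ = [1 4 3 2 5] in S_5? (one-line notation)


Cycle decomposition: (2 4)
Cycle lengths: 2
Order = lcm(2) = 2

ord(σ) = 2


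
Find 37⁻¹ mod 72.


Use the extended Euclidean algorithm to write 1 = 37·s + 72·t; then s mod 72 is the inverse.
Euclidean algorithm:
  37 = 0·72 + 37
  72 = 1·37 + 35
  37 = 1·35 + 2
  35 = 17·2 + 1
  2 = 2·1 + 0
gcd(37,72) = 1
Back-substitution gives: 37·(-35) + 72·(18) = 1
So 37⁻¹ ≡ -35 ≡ 37 (mod 72)
Check: 37 × 37 = 1369 ≡ 1 (mod 72) ✓

37⁻¹ ≡ 37 (mod 72)


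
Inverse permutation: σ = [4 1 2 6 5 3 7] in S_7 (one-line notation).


To find σ⁻¹, swap domain and range:
σ(1) = 4 → σ⁻¹(4) = 1
σ(2) = 1 → σ⁻¹(1) = 2
σ(3) = 2 → σ⁻¹(2) = 3
σ(4) = 6 → σ⁻¹(6) = 4
σ(5) = 5 → σ⁻¹(5) = 5
σ(6) = 3 → σ⁻¹(3) = 6
σ(7) = 7 → σ⁻¹(7) = 7

σ⁻¹ = [2 3 6 1 5 4 7]


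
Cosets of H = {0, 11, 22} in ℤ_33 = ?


H = {0, 11, 22}, |H| = 3
Number of cosets = |G|/|H| = 33/3 = 11
0 + H = {0, 11, 22}
1 + H = {1, 12, 23}
2 + H = {2, 13, 24}
3 + H = {3, 14, 25}
4 + H = {4, 15, 26}
5 + H = {5, 16, 27}
6 + H = {6, 17, 28}
7 + H = {7, 18, 29}
8 + H = {8, 19, 30}
9 + H = {9, 20, 31}
10 + H = {10, 21, 32}

Cosets: 0+H={0,11,22}; 1+H={1,12,23}; 2+H={2,13,24}; 3+H={3,14,25}; 4+H={4,15,26}; 5+H={5,16,27}; 6+H={6,17,28}; 7+H={7,18,29}; 8+H={8,19,30}; 9+H={9,20,31}; 10+H={10,21,32}


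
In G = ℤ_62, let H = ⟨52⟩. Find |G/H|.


|⟨52⟩| = n / gcd(52, 62) = 62 / 2 = 31
H is normal (ℤ_62 is abelian).
|G/H| = |G| / |H| = 62 / 31 = 2

|G/H| = 2


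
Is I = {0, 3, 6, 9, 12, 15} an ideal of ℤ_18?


Check ideal conditions for I = {0, 3, 6, 9, 12, 15} in ℤ_18:
(1) I is an additive subgroup? Yes
(2) For r ∈ ℤ_18 and a ∈ I: r·a ∈ I? Yes

Yes, I is an ideal of ℤ_18


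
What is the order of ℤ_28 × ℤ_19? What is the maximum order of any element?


|ℤ_28 × ℤ_19| = 28 × 19 = 532
Max element order = lcm(28,19) = 532
Cyclic? Yes (gcd=1)

|ℤ_28×ℤ_19| = 532, max element order = 532


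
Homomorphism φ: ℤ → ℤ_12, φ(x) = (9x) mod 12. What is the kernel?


Kernel = preimage of identity
ker(φ) = {x ∈ ℤ : 9x ≡ 0 (mod 12)}. gcd(9,12) = 3, so 9x ≡ 0 (mod 12) ⟺ x ≡ 0 (mod 12/3 = 4). Hence ker(φ) = 4ℤ

ker(φ) = 4ℤ


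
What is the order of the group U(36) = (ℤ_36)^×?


U(n) is the group of units mod n; |U(n)| = φ(n)
|U(36)| = φ(36) = 12

|U(36) = (ℤ_36)^×| = 12


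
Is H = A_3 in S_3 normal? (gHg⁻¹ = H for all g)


H = A_3 in S_3
A_3 has index 2 in S_3, and every subgroup of index 2 is normal

Yes, normal subgroup


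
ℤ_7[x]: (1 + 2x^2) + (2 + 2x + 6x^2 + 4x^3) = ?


Add coefficients mod 7:
x^0: 1 + 2 = 3 (mod 7)
x^1: 0 + 2 = 2 (mod 7)
x^2: 2 + 6 = 1 (mod 7)
x^3: 0 + 4 = 4 (mod 7)
Result: 3 + 2x + x^2 + 4x^3

f + g = 3 + 2x + x^2 + 4x^3


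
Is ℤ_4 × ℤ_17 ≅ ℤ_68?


Comparing ℤ_4 × ℤ_17 and ℤ_68:
gcd(4,17) = 1, so ℤ_4 × ℤ_17 ≅ ℤ_68 (CRT)

Yes, ℤ_4 × ℤ_17 ≅ ℤ_68


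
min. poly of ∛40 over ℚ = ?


∛40 satisfies x³ - 40 = 0, irreducible over ℚ (no rational root; 40 is not a perfect cube)

Minimal polynomial: x³ - 40


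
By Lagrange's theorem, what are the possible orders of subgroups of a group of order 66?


Lagrange's theorem: |H| divides |G|
|G| = 66
Divisors of 66: 1, 2, 3, 6, 11, 22, 33, 66

Possible subgroup orders: {1, 2, 3, 6, 11, 22, 33, 66}


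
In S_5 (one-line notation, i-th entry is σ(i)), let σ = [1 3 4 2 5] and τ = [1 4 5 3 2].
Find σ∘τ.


σ∘τ: apply τ first, then σ
1 →τ 1 →σ 1
2 →τ 4 →σ 2
3 →τ 5 →σ 5
4 →τ 3 →σ 4
5 →τ 2 →σ 3

σ∘τ = [1 2 5 4 3]


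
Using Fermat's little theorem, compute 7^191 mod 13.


Fermat's little theorem: if p is prime and gcd(a,p)=1, then a^(p-1) ≡ 1 (mod p)
p = 13 is prime, gcd(7,13) = 1
Reduce exponent: 191 mod 12 = 11
So 7^191 ≡ 7^11 (mod 13)
7^11 mod 13 = 2

7^191 ≡ 2 (mod 13)


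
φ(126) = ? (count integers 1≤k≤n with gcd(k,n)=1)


Factor n: 126 = 2 × 3^2 × 7
φ(n) = n · ∏(1 - 1/p) over distinct primes p | n
φ(126) = 126 · (1 - 1/2) · (1 - 1/3) · (1 - 1/7) = 36

φ(126) = 36


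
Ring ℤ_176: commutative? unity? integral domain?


ℤ_176 is a commutative ring with unity 1; 176 = 2×88 is composite, so 2·88 ≡ 0 gives zero divisors (not an integral domain)
Commutative: Yes
Integral domain: No
Has unity: Yes

ℤ_176: Commutative=Yes, Unity=Yes


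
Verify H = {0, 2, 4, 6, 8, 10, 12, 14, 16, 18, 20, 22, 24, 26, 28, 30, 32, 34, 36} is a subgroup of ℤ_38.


Subgroup test for H = {0, 2, 4, 6, 8, 10, 12, 14, 16, 18, 20, 22, 24, 26, 28, 30, 32, 34, 36} in (ℤ_38, +):
(1) 0 ∈ H? Yes
(2) Closure: for all a,b ∈ H, (a+b) mod 38 ∈ H? Yes
(3) Inverses: for all a ∈ H, -a mod 38 ∈ H? Yes

Yes, H is a subgroup of ℤ_38


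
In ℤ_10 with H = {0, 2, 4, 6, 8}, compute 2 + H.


2 + H = {2 + h (mod 10) : h ∈ H}
2+0=2, 2+2=4, 2+4=6, 2+6=8, 2+8=0
2 + H = {0, 2, 4, 6, 8} = 0 + H

2 + H = {0, 2, 4, 6, 8}


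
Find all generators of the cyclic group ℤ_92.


g generates ℤ_n iff gcd(g,n) = 1
Prime factors of 92: 2, 23
Generators are g ∈ {1,...,91} not divisible by any of these primes.
Generators: {1, 3, 5, 7, 9, 11, 13, 15, 17, 19, 21, 25, 27, 29, 31, 33, 35, 37, 39, 41, 43, 45, 47, 49, 51, 53, 55, 57, 59, 61, 63, 65, 67, 71, 73, 75, 77, 79, 81, 83, 85, 87, 89, 91}
Number of generators = φ(92) = 44

Generators of ℤ_92 = {1, 3, 5, 7, 9, 11, 13, 15, 17, 19, 21, 25, 27, 29, 31, 33, 35, 37, 39, 41, 43, 45, 47, 49, 51, 53, 55, 57, 59, 61, 63, 65, 67, 71, 73, 75, 77, 79, 81, 83, 85, 87, 89, 91}


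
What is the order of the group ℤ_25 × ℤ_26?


|A × B| = |A| · |B|
|ℤ_25 × ℤ_26| = 25 × 26 = 650

|ℤ_25 × ℤ_26| = 650


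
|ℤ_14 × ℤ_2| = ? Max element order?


|ℤ_14 × ℤ_2| = 14 × 2 = 28
Max element order = lcm(14,2) = 14
Cyclic? No (gcd=2)

|ℤ_14×ℤ_2| = 28, max element order = 14


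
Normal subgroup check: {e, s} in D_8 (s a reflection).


H = {e, s} in D_8 (s a reflection)
r·s·r⁻¹ = sr⁻² ≠ s for n ≥ 3, so {e, s} is not closed under conjugation

No, not a normal subgroup


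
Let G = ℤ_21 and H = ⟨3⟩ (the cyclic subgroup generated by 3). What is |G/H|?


|⟨3⟩| = n / gcd(3, 21) = 21 / 3 = 7
H is normal (ℤ_21 is abelian).
|G/H| = |G| / |H| = 21 / 7 = 3

|G/H| = 3


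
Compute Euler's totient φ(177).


Factor n: 177 = 3 × 59
φ(n) = n · ∏(1 - 1/p) over distinct primes p | n
φ(177) = 177 · (1 - 1/3) · (1 - 1/59) = 116

φ(177) = 116


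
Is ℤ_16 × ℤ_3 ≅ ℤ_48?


Comparing ℤ_16 × ℤ_3 and ℤ_48:
gcd(16,3) = 1, so ℤ_16 × ℤ_3 ≅ ℤ_48 (CRT)

Yes, ℤ_16 × ℤ_3 ≅ ℤ_48


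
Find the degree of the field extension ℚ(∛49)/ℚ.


∛49 has minimal polynomial x³ - 49 (irreducible over ℚ since 49 is not a perfect cube)

[ℚ(∛49)/ℚ] = 3


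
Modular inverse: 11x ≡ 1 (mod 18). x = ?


Use the extended Euclidean algorithm to write 1 = 11·s + 18·t; then s mod 18 is the inverse.
Euclidean algorithm:
  11 = 0·18 + 11
  18 = 1·11 + 7
  11 = 1·7 + 4
  7 = 1·4 + 3
  4 = 1·3 + 1
  3 = 3·1 + 0
gcd(11,18) = 1
Back-substitution gives: 11·(5) + 18·(-3) = 1
So 11⁻¹ ≡ 5 ≡ 5 (mod 18)
Check: 11 × 5 = 55 ≡ 1 (mod 18) ✓

11⁻¹ ≡ 5 (mod 18)


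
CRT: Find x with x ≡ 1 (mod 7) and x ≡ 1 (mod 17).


m₁ = 7, m₂ = 17, gcd = 1, so CRT applies. M = m₁·m₂ = 119
Let M₁ = M/m₁ = 17, M₂ = M/m₂ = 7
Find y₁ ≡ M₁⁻¹ (mod m₁): 17⁻¹ ≡ 5 (mod 7)
Find y₂ ≡ M₂⁻¹ (mod m₂): 7⁻¹ ≡ 5 (mod 17)
x = a₁·M₁·y₁ + a₂·M₂·y₂ = 1·17·5 + 1·7·5 = 120
Reduce mod 119: x ≡ 1
Check: 1 mod 7 = 1 ✓, 1 mod 17 = 1 ✓

x ≡ 1 (mod 119)


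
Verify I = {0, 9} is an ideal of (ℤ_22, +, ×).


Check ideal conditions for I = {0, 9} in ℤ_22:
(1) I is an additive subgroup? No
(2) For r ∈ ℤ_22 and a ∈ I: r·a ∈ I? No  [counterexample: r=2, a=9, r·a mod 22 = 18 ∉ I]

No, I is not an ideal of ℤ_22


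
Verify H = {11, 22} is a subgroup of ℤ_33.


Subgroup test for H = {11, 22} in (ℤ_33, +):
(1) 0 ∈ H? No
(2) Closure: for all a,b ∈ H, (a+b) mod 33 ∈ H? No  [counterexample: 11 + 22 = 0 ∉ H]
(3) Inverses: for all a ∈ H, -a mod 33 ∈ H? Yes

No, H is not a subgroup of ℤ_33


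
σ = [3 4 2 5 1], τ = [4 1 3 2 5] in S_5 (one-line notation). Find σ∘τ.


σ∘τ: apply τ first, then σ
1 →τ 4 →σ 5
2 →τ 1 →σ 3
3 →τ 3 →σ 2
4 →τ 2 →σ 4
5 →τ 5 →σ 1

σ∘τ = [5 3 2 4 1]


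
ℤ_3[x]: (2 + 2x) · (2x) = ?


Expand and collect like terms; reduce coefficients mod 3:
x^0: 2·0 = 0 ≡ 0 (mod 3)
x^1: 2·2 + 2·0 = 4 ≡ 1 (mod 3)
x^2: 2·2 = 4 ≡ 1 (mod 3)
Result: x + x^2

f · g = x + x^2


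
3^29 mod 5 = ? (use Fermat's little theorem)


Fermat's little theorem: if p is prime and gcd(a,p)=1, then a^(p-1) ≡ 1 (mod p)
p = 5 is prime, gcd(3,5) = 1
Reduce exponent: 29 mod 4 = 1
So 3^29 ≡ 3^1 (mod 5)
3^1 mod 5 = 3

3^29 ≡ 3 (mod 5)


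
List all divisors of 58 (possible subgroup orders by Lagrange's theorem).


Lagrange's theorem: |H| divides |G|
|G| = 58
Divisors of 58: 1, 2, 29, 58

Possible subgroup orders: {1, 2, 29, 58}


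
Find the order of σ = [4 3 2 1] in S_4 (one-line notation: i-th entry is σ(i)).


Cycle decomposition: (1 4) (2 3)
Cycle lengths: 2, 2
Order = lcm(2, 2) = 2

ord(σ) = 2


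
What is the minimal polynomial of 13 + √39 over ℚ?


Let α = 13 + √39. Then α - 13 = √39, so (α - 13)² = 39, giving α² - 26α + 130 = 0. Degree 2 and α ∉ ℚ, so this is the minimal polynomial.

Minimal polynomial: x² - 26x + 130


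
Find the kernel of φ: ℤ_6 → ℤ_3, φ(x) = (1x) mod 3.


Kernel = preimage of identity
ker(φ) = {x ∈ ℤ_6 : 1x ≡ 0 (mod 3)}. Since 3 | 6, φ is well-defined. The kernel is the cyclic subgroup ⟨3⟩ of ℤ_6 (order 2), i.e. {0, 3}

ker(φ) = {0, 3}


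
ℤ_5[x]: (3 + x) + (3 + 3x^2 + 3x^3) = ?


Add coefficients mod 5:
x^0: 3 + 3 = 1 (mod 5)
x^1: 1 + 0 = 1 (mod 5)
x^2: 0 + 3 = 3 (mod 5)
x^3: 0 + 3 = 3 (mod 5)
Result: 1 + x + 3x^2 + 3x^3

f + g = 1 + x + 3x^2 + 3x^3


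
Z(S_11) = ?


Z(G) = {g ∈ G | gx = xg for all x ∈ G}
S_n is non-abelian for n ≥ 3; Z(S_11) is trivial

Z(S_11) = {e}


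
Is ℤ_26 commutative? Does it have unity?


ℤ_26 is a commutative ring with unity 1; 26 = 2×13 is composite, so 2·13 ≡ 0 gives zero divisors (not an integral domain)
Commutative: Yes
Integral domain: No
Has unity: Yes

ℤ_26: Commutative=Yes, Unity=Yes


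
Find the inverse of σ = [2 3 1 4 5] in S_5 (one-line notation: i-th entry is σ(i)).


To find σ⁻¹, swap domain and range:
σ(1) = 2 → σ⁻¹(2) = 1
σ(2) = 3 → σ⁻¹(3) = 2
σ(3) = 1 → σ⁻¹(1) = 3
σ(4) = 4 → σ⁻¹(4) = 4
σ(5) = 5 → σ⁻¹(5) = 5

σ⁻¹ = [3 1 2 4 5]


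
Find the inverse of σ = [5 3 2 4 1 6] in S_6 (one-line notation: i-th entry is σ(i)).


To find σ⁻¹, swap domain and range:
σ(1) = 5 → σ⁻¹(5) = 1
σ(2) = 3 → σ⁻¹(3) = 2
σ(3) = 2 → σ⁻¹(2) = 3
σ(4) = 4 → σ⁻¹(4) = 4
σ(5) = 1 → σ⁻¹(1) = 5
σ(6) = 6 → σ⁻¹(6) = 6

σ⁻¹ = [5 3 2 4 1 6]
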